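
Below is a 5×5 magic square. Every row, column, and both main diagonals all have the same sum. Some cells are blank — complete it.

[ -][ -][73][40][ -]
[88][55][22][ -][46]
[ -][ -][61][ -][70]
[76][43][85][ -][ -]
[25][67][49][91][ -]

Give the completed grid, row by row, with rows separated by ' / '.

64 31 73 40 82 / 88 55 22 79 46 / 37 94 61 28 70 / 76 43 85 52 34 / 25 67 49 91 58

Column 3 is already complete: 73 + 22 + 61 + 85 + 49 = 290, so that is the magic constant.
The remaining cell in row 2 is (2,4) = 290 − 211 = 79.
Row 5: 25 + 67 + 49 + 91 + ? = 290, so (5,5) = 58.
Using anti-diagonal: 79 + 61 + 43 + 25 + ? → (1,5) = 290 − 208 = 82.
Column 5 needs 290; the known cells sum to 256, so (4,5) = 34.
Row 4: 76 + 43 + 85 + 34 + ? = 290, so (4,4) = 52.
Column 4 needs 290; the known cells sum to 262, so (3,4) = 28.
Using main diagonal: 55 + 61 + 52 + 58 + ? → (1,1) = 290 − 226 = 64.
Using row 1: 64 + 73 + 40 + 82 + ? → (1,2) = 290 − 259 = 31.
Column 1 needs 290; the known cells sum to 253, so (3,1) = 37.
From column 2, 290 − (31 + 55 + 43 + 67) gives (3,2) = 94.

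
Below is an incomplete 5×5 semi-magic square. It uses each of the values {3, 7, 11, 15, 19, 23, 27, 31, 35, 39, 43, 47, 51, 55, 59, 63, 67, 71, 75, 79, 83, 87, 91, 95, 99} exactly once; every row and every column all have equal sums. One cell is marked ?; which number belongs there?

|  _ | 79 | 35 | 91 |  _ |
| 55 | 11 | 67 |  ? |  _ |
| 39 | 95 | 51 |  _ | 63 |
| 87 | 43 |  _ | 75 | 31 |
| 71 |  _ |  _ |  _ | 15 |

23

The 25 entries sum to 1275, so each line sums to 1275/5 = 255.
Row 3: 39 + 95 + 51 + 63 + ? = 255, so (3,4) = 7.
Row 4 needs 255; the known cells sum to 236, so (4,3) = 19.
The remaining cell in column 1 is (1,1) = 255 − 252 = 3.
Column 2: 79 + 11 + 95 + 43 + ? = 255, so (5,2) = 27.
The remaining cell in column 3 is (5,3) = 255 − 172 = 83.
Row 1 must total 255; the given cells sum to 208, so (1,5) = 47.
Using row 5: 71 + 27 + 83 + 15 + ? → (5,4) = 255 − 196 = 59.
Using column 4: 91 + 7 + 75 + 59 + ? → (2,4) = 255 − 232 = 23.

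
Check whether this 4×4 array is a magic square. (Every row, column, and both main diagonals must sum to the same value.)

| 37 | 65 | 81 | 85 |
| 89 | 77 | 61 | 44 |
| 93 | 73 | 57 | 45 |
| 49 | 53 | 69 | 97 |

Row 1: 37 + 65 + 81 + 85 = 268.
Row 2: 89 + 77 + 61 + 44 = 271.
Row 3: 93 + 73 + 57 + 45 = 268.
Row 4: 49 + 53 + 69 + 97 = 268.
Column 1: 37 + 89 + 93 + 49 = 268.
Column 2: 65 + 77 + 73 + 53 = 268.
Column 3: 81 + 61 + 57 + 69 = 268.
Column 4: 85 + 44 + 45 + 97 = 271.
Main diagonal: 37 + 77 + 57 + 97 = 268.
Anti-diagonal: 85 + 61 + 73 + 49 = 268.

No — row 1 sums to 268 but row 2 sums to 271.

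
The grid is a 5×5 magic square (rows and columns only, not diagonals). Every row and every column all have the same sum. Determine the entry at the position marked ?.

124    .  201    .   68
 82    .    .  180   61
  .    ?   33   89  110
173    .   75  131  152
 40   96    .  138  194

187

Column 5 is complete and sums to 585; that is the magic constant.
From row 4, 585 − (173 + 75 + 131 + 152) gives (4,2) = 54.
The remaining cell in row 5 is (5,3) = 585 − 468 = 117.
Column 1 must total 585; the given cells sum to 419, so (3,1) = 166.
Using column 3: 201 + 33 + 75 + 117 + ? → (2,3) = 585 − 426 = 159.
Using column 4: 180 + 89 + 131 + 138 + ? → (1,4) = 585 − 538 = 47.
Row 1: 124 + 201 + 47 + 68 + ? = 585, so (1,2) = 145.
Row 2: 82 + 159 + 180 + 61 + ? = 585, so (2,2) = 103.
Row 3 needs 585; the known cells sum to 398, so (3,2) = 187.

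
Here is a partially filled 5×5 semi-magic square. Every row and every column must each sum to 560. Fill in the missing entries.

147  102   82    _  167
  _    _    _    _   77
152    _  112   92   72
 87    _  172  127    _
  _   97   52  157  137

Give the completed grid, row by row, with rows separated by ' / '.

From row 1, 560 − (147 + 102 + 82 + 167) gives (1,4) = 62.
The remaining cell in row 3 is (3,2) = 560 − 428 = 132.
Row 5 needs 560; the known cells sum to 443, so (5,1) = 117.
From column 1, 560 − (147 + 152 + 87 + 117) gives (2,1) = 57.
Using column 3: 82 + 112 + 172 + 52 + ? → (2,3) = 560 − 418 = 142.
Column 4 needs 560; the known cells sum to 438, so (2,4) = 122.
Using column 5: 167 + 77 + 72 + 137 + ? → (4,5) = 560 − 453 = 107.
Row 2 needs 560; the known cells sum to 398, so (2,2) = 162.
Row 4 needs 560; the known cells sum to 493, so (4,2) = 67.

147 102 82 62 167 / 57 162 142 122 77 / 152 132 112 92 72 / 87 67 172 127 107 / 117 97 52 157 137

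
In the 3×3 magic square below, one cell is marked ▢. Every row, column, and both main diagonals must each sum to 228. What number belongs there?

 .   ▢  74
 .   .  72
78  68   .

The remaining cell in row 3 is (3,3) = 228 − 146 = 82.
Anti-diagonal needs 228; the known cells sum to 152, so (2,2) = 76.
Row 2 needs 228; the known cells sum to 148, so (2,1) = 80.
From column 1, 228 − (80 + 78) gives (1,1) = 70.
From column 2, 228 − (76 + 68) gives (1,2) = 84.

84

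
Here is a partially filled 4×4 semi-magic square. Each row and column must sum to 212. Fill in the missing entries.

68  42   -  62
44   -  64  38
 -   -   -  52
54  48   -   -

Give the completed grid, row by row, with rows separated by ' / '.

68 42 40 62 / 44 66 64 38 / 46 56 58 52 / 54 48 50 60

Row 1: 68 + 42 + 62 + ? = 212, so (1,3) = 40.
Row 2: 44 + 64 + 38 + ? = 212, so (2,2) = 66.
The remaining cell in column 1 is (3,1) = 212 − 166 = 46.
Using column 2: 42 + 66 + 48 + ? → (3,2) = 212 − 156 = 56.
Using column 4: 62 + 38 + 52 + ? → (4,4) = 212 − 152 = 60.
Row 3 needs 212; the known cells sum to 154, so (3,3) = 58.
From row 4, 212 − (54 + 48 + 60) gives (4,3) = 50.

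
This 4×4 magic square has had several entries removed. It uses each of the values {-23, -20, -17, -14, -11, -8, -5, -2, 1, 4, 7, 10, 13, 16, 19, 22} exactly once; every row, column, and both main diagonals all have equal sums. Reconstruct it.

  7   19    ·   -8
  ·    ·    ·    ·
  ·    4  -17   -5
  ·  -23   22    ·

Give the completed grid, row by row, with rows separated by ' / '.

7 19 -20 -8 / -14 -2 13 1 / 16 4 -17 -5 / -11 -23 22 10

The 16 entries sum to -8, so each line sums to -8/4 = -2.
The remaining cell in row 1 is (1,3) = -2 − 18 = -20.
Row 3: 4 + (-17) + (-5) + ? = -2, so (3,1) = 16.
Using column 2: 19 + 4 + (-23) + ? → (2,2) = -2 − 0 = -2.
Column 3: -20 + (-17) + 22 + ? = -2, so (2,3) = 13.
From main diagonal, -2 − (7 + (-2) + (-17)) gives (4,4) = 10.
Using anti-diagonal: -8 + 13 + 4 + ? → (4,1) = -2 − 9 = -11.
Column 1 must total -2; the given cells sum to 12, so (2,1) = -14.
From column 4, -2 − (-8 + (-5) + 10) gives (2,4) = 1.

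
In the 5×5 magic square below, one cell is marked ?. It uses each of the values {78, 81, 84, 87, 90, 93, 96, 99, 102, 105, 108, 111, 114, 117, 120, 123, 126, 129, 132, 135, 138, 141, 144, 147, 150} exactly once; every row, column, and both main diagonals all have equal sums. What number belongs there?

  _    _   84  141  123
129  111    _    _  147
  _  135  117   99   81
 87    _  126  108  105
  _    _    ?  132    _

150

The 25 entries sum to 2850, so each line sums to 2850/5 = 570.
Row 3 needs 570; the known cells sum to 432, so (3,1) = 138.
Using row 4: 87 + 126 + 108 + 105 + ? → (4,2) = 570 − 426 = 144.
Column 4 must total 570; the given cells sum to 480, so (2,4) = 90.
From column 5, 570 − (123 + 147 + 81 + 105) gives (5,5) = 114.
From main diagonal, 570 − (111 + 117 + 108 + 114) gives (1,1) = 120.
Anti-diagonal: 123 + 90 + 117 + 144 + ? = 570, so (5,1) = 96.
Row 1: 120 + 84 + 141 + 123 + ? = 570, so (1,2) = 102.
Using row 2: 129 + 111 + 90 + 147 + ? → (2,3) = 570 − 477 = 93.
The remaining cell in column 2 is (5,2) = 570 − 492 = 78.
The remaining cell in column 3 is (5,3) = 570 − 420 = 150.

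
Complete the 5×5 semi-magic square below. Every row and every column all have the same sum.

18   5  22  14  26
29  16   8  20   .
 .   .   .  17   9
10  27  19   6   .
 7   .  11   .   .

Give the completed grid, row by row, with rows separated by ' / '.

18 5 22 14 26 / 29 16 8 20 12 / 21 13 25 17 9 / 10 27 19 6 23 / 7 24 11 28 15

Row 1 is already complete: 18 + 5 + 22 + 14 + 26 = 85, so that is the magic constant.
The remaining cell in row 2 is (2,5) = 85 − 73 = 12.
From row 4, 85 − (10 + 27 + 19 + 6) gives (4,5) = 23.
Column 1 must total 85; the given cells sum to 64, so (3,1) = 21.
The remaining cell in column 3 is (3,3) = 85 − 60 = 25.
Column 4 must total 85; the given cells sum to 57, so (5,4) = 28.
Using column 5: 26 + 12 + 9 + 23 + ? → (5,5) = 85 − 70 = 15.
From row 3, 85 − (21 + 25 + 17 + 9) gives (3,2) = 13.
Using row 5: 7 + 11 + 28 + 15 + ? → (5,2) = 85 − 61 = 24.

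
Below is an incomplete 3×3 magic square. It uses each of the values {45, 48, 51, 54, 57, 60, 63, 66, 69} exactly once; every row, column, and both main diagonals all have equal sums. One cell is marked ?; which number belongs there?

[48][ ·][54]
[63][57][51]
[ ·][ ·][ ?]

66

The 9 entries sum to 513, so each line sums to 513/3 = 171.
Row 1 must total 171; the given cells sum to 102, so (1,2) = 69.
Column 1: 48 + 63 + ? = 171, so (3,1) = 60.
From column 2, 171 − (69 + 57) gives (3,2) = 45.
Column 3 needs 171; the known cells sum to 105, so (3,3) = 66.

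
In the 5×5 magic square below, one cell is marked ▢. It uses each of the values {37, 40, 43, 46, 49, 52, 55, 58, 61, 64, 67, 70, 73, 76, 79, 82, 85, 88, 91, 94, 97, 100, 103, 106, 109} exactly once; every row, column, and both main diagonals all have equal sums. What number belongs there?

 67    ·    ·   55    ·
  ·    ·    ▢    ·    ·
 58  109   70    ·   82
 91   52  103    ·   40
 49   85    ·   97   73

The 25 entries sum to 1825, so each line sums to 1825/5 = 365.
Row 3: 58 + 109 + 70 + 82 + ? = 365, so (3,4) = 46.
The remaining cell in row 4 is (4,4) = 365 − 286 = 79.
Row 5: 49 + 85 + 97 + 73 + ? = 365, so (5,3) = 61.
Using column 1: 67 + 58 + 91 + 49 + ? → (2,1) = 365 − 265 = 100.
Column 4: 55 + 46 + 79 + 97 + ? = 365, so (2,4) = 88.
From main diagonal, 365 − (67 + 70 + 79 + 73) gives (2,2) = 76.
Anti-diagonal: 88 + 70 + 52 + 49 + ? = 365, so (1,5) = 106.
The remaining cell in column 2 is (1,2) = 365 − 322 = 43.
From column 5, 365 − (106 + 82 + 40 + 73) gives (2,5) = 64.
The remaining cell in row 1 is (1,3) = 365 − 271 = 94.
The remaining cell in row 2 is (2,3) = 365 − 328 = 37.

37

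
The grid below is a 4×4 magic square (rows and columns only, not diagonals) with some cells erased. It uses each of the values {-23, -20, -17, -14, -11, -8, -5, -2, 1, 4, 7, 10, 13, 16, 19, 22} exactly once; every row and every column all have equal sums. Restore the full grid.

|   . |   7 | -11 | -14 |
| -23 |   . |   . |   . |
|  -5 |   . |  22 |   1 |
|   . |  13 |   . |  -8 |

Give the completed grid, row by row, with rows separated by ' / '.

The 16 entries sum to -8, so each line sums to -8/4 = -2.
Row 1 needs -2; the known cells sum to -18, so (1,1) = 16.
Using row 3: -5 + 22 + 1 + ? → (3,2) = -2 − 18 = -20.
The remaining cell in column 1 is (4,1) = -2 − (-12) = 10.
Column 2: 7 + (-20) + 13 + ? = -2, so (2,2) = -2.
From column 4, -2 − (-14 + 1 + (-8)) gives (2,4) = 19.
Row 2: -23 + (-2) + 19 + ? = -2, so (2,3) = 4.
Row 4 needs -2; the known cells sum to 15, so (4,3) = -17.

16 7 -11 -14 / -23 -2 4 19 / -5 -20 22 1 / 10 13 -17 -8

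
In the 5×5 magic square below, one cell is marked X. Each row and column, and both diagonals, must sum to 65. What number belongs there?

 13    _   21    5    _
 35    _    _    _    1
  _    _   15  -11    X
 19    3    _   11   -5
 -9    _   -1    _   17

Row 4 must total 65; the given cells sum to 28, so (4,3) = 37.
Column 1 needs 65; the known cells sum to 58, so (3,1) = 7.
The remaining cell in column 3 is (2,3) = 65 − 72 = -7.
Main diagonal needs 65; the known cells sum to 56, so (2,2) = 9.
From row 2, 65 − (35 + 9 + (-7) + 1) gives (2,4) = 27.
Column 4 needs 65; the known cells sum to 32, so (5,4) = 33.
Anti-diagonal needs 65; the known cells sum to 36, so (1,5) = 29.
Row 1 needs 65; the known cells sum to 68, so (1,2) = -3.
Row 5 needs 65; the known cells sum to 40, so (5,2) = 25.
Using column 2: -3 + 9 + 3 + 25 + ? → (3,2) = 65 − 34 = 31.
Using column 5: 29 + 1 + (-5) + 17 + ? → (3,5) = 65 − 42 = 23.

23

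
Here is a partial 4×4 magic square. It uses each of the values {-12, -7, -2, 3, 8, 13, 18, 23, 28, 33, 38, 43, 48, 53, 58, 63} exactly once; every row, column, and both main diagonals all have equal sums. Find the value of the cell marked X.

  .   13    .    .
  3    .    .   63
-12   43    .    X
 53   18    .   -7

The 16 entries sum to 408, so each line sums to 408/4 = 102.
From row 4, 102 − (53 + 18 + (-7)) gives (4,3) = 38.
From column 1, 102 − (3 + (-12) + 53) gives (1,1) = 58.
The remaining cell in column 2 is (2,2) = 102 − 74 = 28.
The remaining cell in main diagonal is (3,3) = 102 − 79 = 23.
Row 2 must total 102; the given cells sum to 94, so (2,3) = 8.
Row 3 needs 102; the known cells sum to 54, so (3,4) = 48.

48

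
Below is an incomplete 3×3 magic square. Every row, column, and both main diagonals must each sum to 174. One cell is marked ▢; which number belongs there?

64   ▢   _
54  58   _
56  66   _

Row 2 must total 174; the given cells sum to 112, so (2,3) = 62.
Row 3 needs 174; the known cells sum to 122, so (3,3) = 52.
Column 2: 58 + 66 + ? = 174, so (1,2) = 50.

50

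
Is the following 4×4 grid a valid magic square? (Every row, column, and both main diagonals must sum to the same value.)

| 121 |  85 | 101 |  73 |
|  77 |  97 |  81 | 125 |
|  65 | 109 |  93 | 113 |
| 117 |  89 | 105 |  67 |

No — column 4 sums to 378 but column 2 sums to 380.

Row 1: 121 + 85 + 101 + 73 = 380.
Row 2: 77 + 97 + 81 + 125 = 380.
Row 3: 65 + 109 + 93 + 113 = 380.
Row 4: 117 + 89 + 105 + 67 = 378.
Column 1: 121 + 77 + 65 + 117 = 380.
Column 2: 85 + 97 + 109 + 89 = 380.
Column 3: 101 + 81 + 93 + 105 = 380.
Column 4: 73 + 125 + 113 + 67 = 378.
Main diagonal: 121 + 97 + 93 + 67 = 378.
Anti-diagonal: 73 + 81 + 109 + 117 = 380.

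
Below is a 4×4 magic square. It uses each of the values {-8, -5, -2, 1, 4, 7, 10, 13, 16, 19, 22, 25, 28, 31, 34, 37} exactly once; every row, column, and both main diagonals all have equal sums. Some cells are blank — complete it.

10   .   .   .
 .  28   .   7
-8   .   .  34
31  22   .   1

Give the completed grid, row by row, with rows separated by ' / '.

10 -5 37 16 / 25 28 -2 7 / -8 13 19 34 / 31 22 4 1

The 16 entries sum to 232, so each line sums to 232/4 = 58.
Row 4: 31 + 22 + 1 + ? = 58, so (4,3) = 4.
The remaining cell in column 1 is (2,1) = 58 − 33 = 25.
The remaining cell in column 4 is (1,4) = 58 − 42 = 16.
The remaining cell in main diagonal is (3,3) = 58 − 39 = 19.
The remaining cell in row 2 is (2,3) = 58 − 60 = -2.
Row 3 must total 58; the given cells sum to 45, so (3,2) = 13.
Column 2 needs 58; the known cells sum to 63, so (1,2) = -5.
Column 3: -2 + 19 + 4 + ? = 58, so (1,3) = 37.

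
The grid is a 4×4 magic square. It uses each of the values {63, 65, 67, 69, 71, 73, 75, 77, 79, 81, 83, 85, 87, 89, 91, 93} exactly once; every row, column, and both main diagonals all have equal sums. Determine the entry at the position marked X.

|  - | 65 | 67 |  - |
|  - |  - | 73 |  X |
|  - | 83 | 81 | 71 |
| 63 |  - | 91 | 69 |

The 16 entries sum to 1248, so each line sums to 1248/4 = 312.
Row 3: 83 + 81 + 71 + ? = 312, so (3,1) = 77.
Using row 4: 63 + 91 + 69 + ? → (4,2) = 312 − 223 = 89.
Column 2: 65 + 83 + 89 + ? = 312, so (2,2) = 75.
From main diagonal, 312 − (75 + 81 + 69) gives (1,1) = 87.
Using anti-diagonal: 73 + 83 + 63 + ? → (1,4) = 312 − 219 = 93.
The remaining cell in column 1 is (2,1) = 312 − 227 = 85.
Column 4: 93 + 71 + 69 + ? = 312, so (2,4) = 79.

79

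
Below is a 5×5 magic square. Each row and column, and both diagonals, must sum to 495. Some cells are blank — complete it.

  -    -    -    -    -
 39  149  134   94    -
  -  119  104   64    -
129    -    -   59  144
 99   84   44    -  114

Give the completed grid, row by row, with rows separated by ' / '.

From row 2, 495 − (39 + 149 + 134 + 94) gives (2,5) = 79.
From row 5, 495 − (99 + 84 + 44 + 114) gives (5,4) = 154.
From column 4, 495 − (94 + 64 + 59 + 154) gives (1,4) = 124.
From main diagonal, 495 − (149 + 104 + 59 + 114) gives (1,1) = 69.
Column 1 needs 495; the known cells sum to 336, so (3,1) = 159.
The remaining cell in row 3 is (3,5) = 495 − 446 = 49.
Column 5 must total 495; the given cells sum to 386, so (1,5) = 109.
Using anti-diagonal: 109 + 94 + 104 + 99 + ? → (4,2) = 495 − 406 = 89.
Row 4 must total 495; the given cells sum to 421, so (4,3) = 74.
From column 2, 495 − (149 + 119 + 89 + 84) gives (1,2) = 54.
The remaining cell in column 3 is (1,3) = 495 − 356 = 139.

69 54 139 124 109 / 39 149 134 94 79 / 159 119 104 64 49 / 129 89 74 59 144 / 99 84 44 154 114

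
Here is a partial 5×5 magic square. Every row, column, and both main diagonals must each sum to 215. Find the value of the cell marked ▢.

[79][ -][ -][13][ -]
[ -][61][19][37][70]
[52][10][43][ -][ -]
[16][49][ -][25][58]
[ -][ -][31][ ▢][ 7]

64

Row 2 must total 215; the given cells sum to 187, so (2,1) = 28.
From row 4, 215 − (16 + 49 + 25 + 58) gives (4,3) = 67.
Column 1: 79 + 28 + 52 + 16 + ? = 215, so (5,1) = 40.
Column 3 must total 215; the given cells sum to 160, so (1,3) = 55.
Anti-diagonal must total 215; the given cells sum to 169, so (1,5) = 46.
Row 1 needs 215; the known cells sum to 193, so (1,2) = 22.
The remaining cell in column 2 is (5,2) = 215 − 142 = 73.
Using column 5: 46 + 70 + 58 + 7 + ? → (3,5) = 215 − 181 = 34.
Row 3 must total 215; the given cells sum to 139, so (3,4) = 76.
Row 5 needs 215; the known cells sum to 151, so (5,4) = 64.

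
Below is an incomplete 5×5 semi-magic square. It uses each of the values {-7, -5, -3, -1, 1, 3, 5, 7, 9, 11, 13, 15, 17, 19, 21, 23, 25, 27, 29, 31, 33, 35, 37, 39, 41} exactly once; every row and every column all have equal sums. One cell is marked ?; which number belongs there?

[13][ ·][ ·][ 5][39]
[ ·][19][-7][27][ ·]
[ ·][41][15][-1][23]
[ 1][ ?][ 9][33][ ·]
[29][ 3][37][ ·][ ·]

25

The 25 entries sum to 425, so each line sums to 425/5 = 85.
Row 3 must total 85; the given cells sum to 78, so (3,1) = 7.
Column 1 must total 85; the given cells sum to 50, so (2,1) = 35.
The remaining cell in column 3 is (1,3) = 85 − 54 = 31.
The remaining cell in column 4 is (5,4) = 85 − 64 = 21.
Row 1 must total 85; the given cells sum to 88, so (1,2) = -3.
Using row 2: 35 + 19 + (-7) + 27 + ? → (2,5) = 85 − 74 = 11.
Using row 5: 29 + 3 + 37 + 21 + ? → (5,5) = 85 − 90 = -5.
Using column 2: -3 + 19 + 41 + 3 + ? → (4,2) = 85 − 60 = 25.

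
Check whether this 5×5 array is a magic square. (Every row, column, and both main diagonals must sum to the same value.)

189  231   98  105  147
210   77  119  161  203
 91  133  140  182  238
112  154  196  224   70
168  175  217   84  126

No — column 1 sums to 770 but main diagonal sums to 756.

Row 1: 189 + 231 + 98 + 105 + 147 = 770.
Row 2: 210 + 77 + 119 + 161 + 203 = 770.
Row 3: 91 + 133 + 140 + 182 + 238 = 784.
Row 4: 112 + 154 + 196 + 224 + 70 = 756.
Row 5: 168 + 175 + 217 + 84 + 126 = 770.
Column 1: 189 + 210 + 91 + 112 + 168 = 770.
Column 2: 231 + 77 + 133 + 154 + 175 = 770.
Column 3: 98 + 119 + 140 + 196 + 217 = 770.
Column 4: 105 + 161 + 182 + 224 + 84 = 756.
Column 5: 147 + 203 + 238 + 70 + 126 = 784.
Main diagonal: 189 + 77 + 140 + 224 + 126 = 756.
Anti-diagonal: 147 + 161 + 140 + 154 + 168 = 770.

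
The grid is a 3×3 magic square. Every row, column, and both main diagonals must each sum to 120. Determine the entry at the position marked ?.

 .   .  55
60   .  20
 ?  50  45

The remaining cell in row 2 is (2,2) = 120 − 80 = 40.
Row 3 needs 120; the known cells sum to 95, so (3,1) = 25.

25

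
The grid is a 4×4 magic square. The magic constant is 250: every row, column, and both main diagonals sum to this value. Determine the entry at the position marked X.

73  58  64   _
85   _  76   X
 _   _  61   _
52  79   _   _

Row 1: 73 + 58 + 64 + ? = 250, so (1,4) = 55.
From column 1, 250 − (73 + 85 + 52) gives (3,1) = 40.
Column 3 needs 250; the known cells sum to 201, so (4,3) = 49.
From anti-diagonal, 250 − (55 + 76 + 52) gives (3,2) = 67.
From row 3, 250 − (40 + 67 + 61) gives (3,4) = 82.
The remaining cell in row 4 is (4,4) = 250 − 180 = 70.
Column 2 must total 250; the given cells sum to 204, so (2,2) = 46.
Column 4 needs 250; the known cells sum to 207, so (2,4) = 43.

43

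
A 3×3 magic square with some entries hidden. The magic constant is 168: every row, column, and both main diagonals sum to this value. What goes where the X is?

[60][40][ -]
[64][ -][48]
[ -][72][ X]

52

Row 1 must total 168; the given cells sum to 100, so (1,3) = 68.
Row 2 must total 168; the given cells sum to 112, so (2,2) = 56.
Column 1: 60 + 64 + ? = 168, so (3,1) = 44.
From column 3, 168 − (68 + 48) gives (3,3) = 52.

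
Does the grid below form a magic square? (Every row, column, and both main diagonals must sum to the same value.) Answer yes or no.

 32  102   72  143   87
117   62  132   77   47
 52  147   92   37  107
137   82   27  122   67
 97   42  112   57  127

Row 1: 32 + 102 + 72 + 143 + 87 = 436.
Row 2: 117 + 62 + 132 + 77 + 47 = 435.
Row 3: 52 + 147 + 92 + 37 + 107 = 435.
Row 4: 137 + 82 + 27 + 122 + 67 = 435.
Row 5: 97 + 42 + 112 + 57 + 127 = 435.
Column 1: 32 + 117 + 52 + 137 + 97 = 435.
Column 2: 102 + 62 + 147 + 82 + 42 = 435.
Column 3: 72 + 132 + 92 + 27 + 112 = 435.
Column 4: 143 + 77 + 37 + 122 + 57 = 436.
Column 5: 87 + 47 + 107 + 67 + 127 = 435.
Main diagonal: 32 + 62 + 92 + 122 + 127 = 435.
Anti-diagonal: 87 + 77 + 92 + 82 + 97 = 435.

No — anti-diagonal sums to 435 but row 1 sums to 436.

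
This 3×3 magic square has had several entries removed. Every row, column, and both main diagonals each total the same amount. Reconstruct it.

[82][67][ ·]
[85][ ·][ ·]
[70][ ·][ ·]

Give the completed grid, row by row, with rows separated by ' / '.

82 67 88 / 85 79 73 / 70 91 76

Column 1 is already complete: 82 + 85 + 70 = 237, so that is the magic constant.
Row 1: 82 + 67 + ? = 237, so (1,3) = 88.
Anti-diagonal must total 237; the given cells sum to 158, so (2,2) = 79.
Using row 2: 85 + 79 + ? → (2,3) = 237 − 164 = 73.
Column 2 needs 237; the known cells sum to 146, so (3,2) = 91.
From column 3, 237 − (88 + 73) gives (3,3) = 76.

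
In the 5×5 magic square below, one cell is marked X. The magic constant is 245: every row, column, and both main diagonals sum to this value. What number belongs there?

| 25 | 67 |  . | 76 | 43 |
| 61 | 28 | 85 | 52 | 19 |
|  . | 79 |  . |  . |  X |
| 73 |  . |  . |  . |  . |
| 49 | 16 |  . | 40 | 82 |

Using row 1: 25 + 67 + 76 + 43 + ? → (1,3) = 245 − 211 = 34.
Row 5 needs 245; the known cells sum to 187, so (5,3) = 58.
From column 1, 245 − (25 + 61 + 73 + 49) gives (3,1) = 37.
Using column 2: 67 + 28 + 79 + 16 + ? → (4,2) = 245 − 190 = 55.
From anti-diagonal, 245 − (43 + 52 + 55 + 49) gives (3,3) = 46.
Using column 3: 34 + 85 + 46 + 58 + ? → (4,3) = 245 − 223 = 22.
The remaining cell in main diagonal is (4,4) = 245 − 181 = 64.
Row 4: 73 + 55 + 22 + 64 + ? = 245, so (4,5) = 31.
Column 4 needs 245; the known cells sum to 232, so (3,4) = 13.
Column 5 needs 245; the known cells sum to 175, so (3,5) = 70.

70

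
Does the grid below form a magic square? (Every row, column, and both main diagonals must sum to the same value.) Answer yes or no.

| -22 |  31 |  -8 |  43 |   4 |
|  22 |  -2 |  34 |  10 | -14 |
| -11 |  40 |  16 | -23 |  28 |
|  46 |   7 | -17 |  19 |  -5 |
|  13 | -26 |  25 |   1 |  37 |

No — column 1 sums to 48 but column 3 sums to 50.

Row 1: -22 + 31 + (-8) + 43 + 4 = 48.
Row 2: 22 + (-2) + 34 + 10 + (-14) = 50.
Row 3: -11 + 40 + 16 + (-23) + 28 = 50.
Row 4: 46 + 7 + (-17) + 19 + (-5) = 50.
Row 5: 13 + (-26) + 25 + 1 + 37 = 50.
Column 1: -22 + 22 + (-11) + 46 + 13 = 48.
Column 2: 31 + (-2) + 40 + 7 + (-26) = 50.
Column 3: -8 + 34 + 16 + (-17) + 25 = 50.
Column 4: 43 + 10 + (-23) + 19 + 1 = 50.
Column 5: 4 + (-14) + 28 + (-5) + 37 = 50.
Main diagonal: -22 + (-2) + 16 + 19 + 37 = 48.
Anti-diagonal: 4 + 10 + 16 + 7 + 13 = 50.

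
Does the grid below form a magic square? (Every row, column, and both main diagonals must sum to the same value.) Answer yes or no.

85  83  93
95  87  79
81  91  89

Row 1: 85 + 83 + 93 = 261.
Row 2: 95 + 87 + 79 = 261.
Row 3: 81 + 91 + 89 = 261.
Column 1: 85 + 95 + 81 = 261.
Column 2: 83 + 87 + 91 = 261.
Column 3: 93 + 79 + 89 = 261.
Main diagonal: 85 + 87 + 89 = 261.
Anti-diagonal: 93 + 87 + 81 = 261.
All lines sum to 261.

Yes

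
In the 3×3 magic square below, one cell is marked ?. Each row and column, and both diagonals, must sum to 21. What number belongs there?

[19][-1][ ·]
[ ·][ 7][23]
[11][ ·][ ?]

Using row 1: 19 + (-1) + ? → (1,3) = 21 − 18 = 3.
The remaining cell in row 2 is (2,1) = 21 − 30 = -9.
Column 2 needs 21; the known cells sum to 6, so (3,2) = 15.
Column 3: 3 + 23 + ? = 21, so (3,3) = -5.

-5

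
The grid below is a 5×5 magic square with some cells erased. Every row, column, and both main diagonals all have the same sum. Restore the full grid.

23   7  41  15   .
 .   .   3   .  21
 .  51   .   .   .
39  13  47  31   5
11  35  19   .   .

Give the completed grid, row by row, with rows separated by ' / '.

23 7 41 15 49 / 45 29 3 37 21 / 17 51 25 9 33 / 39 13 47 31 5 / 11 35 19 43 27

Row 4 is already complete: 39 + 13 + 47 + 31 + 5 = 135, so that is the magic constant.
Using row 1: 23 + 7 + 41 + 15 + ? → (1,5) = 135 − 86 = 49.
Using column 2: 7 + 51 + 13 + 35 + ? → (2,2) = 135 − 106 = 29.
Using column 3: 41 + 3 + 47 + 19 + ? → (3,3) = 135 − 110 = 25.
Using main diagonal: 23 + 29 + 25 + 31 + ? → (5,5) = 135 − 108 = 27.
The remaining cell in anti-diagonal is (2,4) = 135 − 98 = 37.
Row 2: 29 + 3 + 37 + 21 + ? = 135, so (2,1) = 45.
From row 5, 135 − (11 + 35 + 19 + 27) gives (5,4) = 43.
Using column 1: 23 + 45 + 39 + 11 + ? → (3,1) = 135 − 118 = 17.
From column 4, 135 − (15 + 37 + 31 + 43) gives (3,4) = 9.
The remaining cell in column 5 is (3,5) = 135 − 102 = 33.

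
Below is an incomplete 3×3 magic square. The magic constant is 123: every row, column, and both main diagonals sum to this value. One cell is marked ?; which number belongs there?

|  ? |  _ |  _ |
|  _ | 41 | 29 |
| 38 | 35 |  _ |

Using row 2: 41 + 29 + ? → (2,1) = 123 − 70 = 53.
Using row 3: 38 + 35 + ? → (3,3) = 123 − 73 = 50.
Column 1 needs 123; the known cells sum to 91, so (1,1) = 32.

32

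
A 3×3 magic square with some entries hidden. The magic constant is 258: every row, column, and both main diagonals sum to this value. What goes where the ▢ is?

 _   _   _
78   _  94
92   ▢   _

82

Row 2: 78 + 94 + ? = 258, so (2,2) = 86.
The remaining cell in column 1 is (1,1) = 258 − 170 = 88.
Main diagonal needs 258; the known cells sum to 174, so (3,3) = 84.
The remaining cell in anti-diagonal is (1,3) = 258 − 178 = 80.
The remaining cell in row 1 is (1,2) = 258 − 168 = 90.
Row 3: 92 + 84 + ? = 258, so (3,2) = 82.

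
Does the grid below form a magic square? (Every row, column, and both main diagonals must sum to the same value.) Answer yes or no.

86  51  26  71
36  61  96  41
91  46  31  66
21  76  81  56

Yes

Row 1: 86 + 51 + 26 + 71 = 234.
Row 2: 36 + 61 + 96 + 41 = 234.
Row 3: 91 + 46 + 31 + 66 = 234.
Row 4: 21 + 76 + 81 + 56 = 234.
Column 1: 86 + 36 + 91 + 21 = 234.
Column 2: 51 + 61 + 46 + 76 = 234.
Column 3: 26 + 96 + 31 + 81 = 234.
Column 4: 71 + 41 + 66 + 56 = 234.
Main diagonal: 86 + 61 + 31 + 56 = 234.
Anti-diagonal: 71 + 96 + 46 + 21 = 234.
All lines sum to 234.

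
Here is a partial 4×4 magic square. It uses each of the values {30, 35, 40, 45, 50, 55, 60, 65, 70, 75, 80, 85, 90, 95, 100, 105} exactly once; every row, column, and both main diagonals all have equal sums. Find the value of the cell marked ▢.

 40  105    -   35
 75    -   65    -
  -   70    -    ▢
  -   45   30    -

The 16 entries sum to 1080, so each line sums to 1080/4 = 270.
Using row 1: 40 + 105 + 35 + ? → (1,3) = 270 − 180 = 90.
Column 2 needs 270; the known cells sum to 220, so (2,2) = 50.
Column 3 needs 270; the known cells sum to 185, so (3,3) = 85.
Main diagonal must total 270; the given cells sum to 175, so (4,4) = 95.
Anti-diagonal: 35 + 65 + 70 + ? = 270, so (4,1) = 100.
Using row 2: 75 + 50 + 65 + ? → (2,4) = 270 − 190 = 80.
Column 1 needs 270; the known cells sum to 215, so (3,1) = 55.
Column 4: 35 + 80 + 95 + ? = 270, so (3,4) = 60.

60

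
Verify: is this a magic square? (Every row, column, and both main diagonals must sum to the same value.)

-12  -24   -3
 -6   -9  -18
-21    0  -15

Row 1: -12 + (-24) + (-3) = -39.
Row 2: -6 + (-9) + (-18) = -33.
Row 3: -21 + 0 + (-15) = -36.
Column 1: -12 + (-6) + (-21) = -39.
Column 2: -24 + (-9) + 0 = -33.
Column 3: -3 + (-18) + (-15) = -36.
Main diagonal: -12 + (-9) + (-15) = -36.
Anti-diagonal: -3 + (-9) + (-21) = -33.

No — column 3 sums to -36 but anti-diagonal sums to -33.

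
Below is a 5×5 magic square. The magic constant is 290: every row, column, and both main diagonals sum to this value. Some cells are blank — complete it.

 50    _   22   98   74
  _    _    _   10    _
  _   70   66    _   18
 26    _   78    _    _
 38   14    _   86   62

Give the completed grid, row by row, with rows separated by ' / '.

50 46 22 98 74 / 82 58 34 10 106 / 94 70 66 42 18 / 26 102 78 54 30 / 38 14 90 86 62

From row 1, 290 − (50 + 22 + 98 + 74) gives (1,2) = 46.
Using row 5: 38 + 14 + 86 + 62 + ? → (5,3) = 290 − 200 = 90.
Column 3: 22 + 66 + 78 + 90 + ? = 290, so (2,3) = 34.
Anti-diagonal: 74 + 10 + 66 + 38 + ? = 290, so (4,2) = 102.
Column 2 must total 290; the given cells sum to 232, so (2,2) = 58.
The remaining cell in main diagonal is (4,4) = 290 − 236 = 54.
Row 4 needs 290; the known cells sum to 260, so (4,5) = 30.
Using column 4: 98 + 10 + 54 + 86 + ? → (3,4) = 290 − 248 = 42.
From column 5, 290 − (74 + 18 + 30 + 62) gives (2,5) = 106.
Row 2 must total 290; the given cells sum to 208, so (2,1) = 82.
The remaining cell in row 3 is (3,1) = 290 − 196 = 94.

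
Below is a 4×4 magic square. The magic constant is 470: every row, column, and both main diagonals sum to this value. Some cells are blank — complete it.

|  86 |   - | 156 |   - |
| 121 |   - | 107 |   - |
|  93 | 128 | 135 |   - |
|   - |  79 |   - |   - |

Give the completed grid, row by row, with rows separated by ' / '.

86 163 156 65 / 121 100 107 142 / 93 128 135 114 / 170 79 72 149

Row 3 needs 470; the known cells sum to 356, so (3,4) = 114.
Column 1: 86 + 121 + 93 + ? = 470, so (4,1) = 170.
Column 3: 156 + 107 + 135 + ? = 470, so (4,3) = 72.
The remaining cell in anti-diagonal is (1,4) = 470 − 405 = 65.
Row 1 needs 470; the known cells sum to 307, so (1,2) = 163.
Row 4 must total 470; the given cells sum to 321, so (4,4) = 149.
Column 2 must total 470; the given cells sum to 370, so (2,2) = 100.
Column 4 needs 470; the known cells sum to 328, so (2,4) = 142.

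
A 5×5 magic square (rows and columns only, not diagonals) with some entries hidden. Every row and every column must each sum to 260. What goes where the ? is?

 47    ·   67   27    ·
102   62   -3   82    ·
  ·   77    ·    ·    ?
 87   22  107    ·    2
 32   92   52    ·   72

57

The remaining cell in row 2 is (2,5) = 260 − 243 = 17.
Row 4: 87 + 22 + 107 + 2 + ? = 260, so (4,4) = 42.
From row 5, 260 − (32 + 92 + 52 + 72) gives (5,4) = 12.
The remaining cell in column 1 is (3,1) = 260 − 268 = -8.
Column 2: 62 + 77 + 22 + 92 + ? = 260, so (1,2) = 7.
Column 3 must total 260; the given cells sum to 223, so (3,3) = 37.
Using column 4: 27 + 82 + 42 + 12 + ? → (3,4) = 260 − 163 = 97.
The remaining cell in row 1 is (1,5) = 260 − 148 = 112.
From row 3, 260 − (-8 + 77 + 37 + 97) gives (3,5) = 57.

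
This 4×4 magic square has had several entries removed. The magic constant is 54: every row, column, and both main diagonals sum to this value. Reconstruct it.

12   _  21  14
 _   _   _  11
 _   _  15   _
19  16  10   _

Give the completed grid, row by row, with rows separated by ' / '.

Using row 1: 12 + 21 + 14 + ? → (1,2) = 54 − 47 = 7.
Row 4 must total 54; the given cells sum to 45, so (4,4) = 9.
Column 3 needs 54; the known cells sum to 46, so (2,3) = 8.
Using column 4: 14 + 11 + 9 + ? → (3,4) = 54 − 34 = 20.
Main diagonal needs 54; the known cells sum to 36, so (2,2) = 18.
From anti-diagonal, 54 − (14 + 8 + 19) gives (3,2) = 13.
Row 2: 18 + 8 + 11 + ? = 54, so (2,1) = 17.
Row 3 must total 54; the given cells sum to 48, so (3,1) = 6.

12 7 21 14 / 17 18 8 11 / 6 13 15 20 / 19 16 10 9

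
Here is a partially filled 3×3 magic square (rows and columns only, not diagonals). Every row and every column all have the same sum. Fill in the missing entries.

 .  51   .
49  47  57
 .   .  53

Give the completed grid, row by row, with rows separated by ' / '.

59 51 43 / 49 47 57 / 45 55 53

Row 2 is already complete: 49 + 47 + 57 = 153, so that is the magic constant.
The remaining cell in column 2 is (3,2) = 153 − 98 = 55.
The remaining cell in column 3 is (1,3) = 153 − 110 = 43.
Row 1 needs 153; the known cells sum to 94, so (1,1) = 59.
Row 3 needs 153; the known cells sum to 108, so (3,1) = 45.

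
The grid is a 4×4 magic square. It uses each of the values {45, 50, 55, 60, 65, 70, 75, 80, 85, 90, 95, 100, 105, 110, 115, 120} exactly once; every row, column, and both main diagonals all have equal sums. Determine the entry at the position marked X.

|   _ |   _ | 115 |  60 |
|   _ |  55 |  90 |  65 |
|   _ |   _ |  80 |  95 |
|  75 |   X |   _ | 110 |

100

The 16 entries sum to 1320, so each line sums to 1320/4 = 330.
Row 2: 55 + 90 + 65 + ? = 330, so (2,1) = 120.
The remaining cell in column 3 is (4,3) = 330 − 285 = 45.
Main diagonal must total 330; the given cells sum to 245, so (1,1) = 85.
The remaining cell in anti-diagonal is (3,2) = 330 − 225 = 105.
Using row 1: 85 + 115 + 60 + ? → (1,2) = 330 − 260 = 70.
Row 3 needs 330; the known cells sum to 280, so (3,1) = 50.
Row 4 must total 330; the given cells sum to 230, so (4,2) = 100.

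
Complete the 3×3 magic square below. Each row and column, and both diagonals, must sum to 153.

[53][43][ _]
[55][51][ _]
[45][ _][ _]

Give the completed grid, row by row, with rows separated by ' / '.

The remaining cell in row 1 is (1,3) = 153 − 96 = 57.
Using row 2: 55 + 51 + ? → (2,3) = 153 − 106 = 47.
Column 2 needs 153; the known cells sum to 94, so (3,2) = 59.
Using column 3: 57 + 47 + ? → (3,3) = 153 − 104 = 49.

53 43 57 / 55 51 47 / 45 59 49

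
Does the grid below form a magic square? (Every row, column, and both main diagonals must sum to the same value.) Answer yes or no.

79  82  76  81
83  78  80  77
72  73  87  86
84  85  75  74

Yes

Row 1: 79 + 82 + 76 + 81 = 318.
Row 2: 83 + 78 + 80 + 77 = 318.
Row 3: 72 + 73 + 87 + 86 = 318.
Row 4: 84 + 85 + 75 + 74 = 318.
Column 1: 79 + 83 + 72 + 84 = 318.
Column 2: 82 + 78 + 73 + 85 = 318.
Column 3: 76 + 80 + 87 + 75 = 318.
Column 4: 81 + 77 + 86 + 74 = 318.
Main diagonal: 79 + 78 + 87 + 74 = 318.
Anti-diagonal: 81 + 80 + 73 + 84 = 318.
All lines sum to 318.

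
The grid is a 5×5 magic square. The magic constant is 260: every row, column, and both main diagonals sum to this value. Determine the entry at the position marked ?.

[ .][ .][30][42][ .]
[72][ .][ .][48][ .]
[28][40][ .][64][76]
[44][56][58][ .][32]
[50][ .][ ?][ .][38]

74

Row 3 needs 260; the known cells sum to 208, so (3,3) = 52.
Using row 4: 44 + 56 + 58 + 32 + ? → (4,4) = 260 − 190 = 70.
Column 1 needs 260; the known cells sum to 194, so (1,1) = 66.
Using column 4: 42 + 48 + 64 + 70 + ? → (5,4) = 260 − 224 = 36.
Main diagonal must total 260; the given cells sum to 226, so (2,2) = 34.
Anti-diagonal: 48 + 52 + 56 + 50 + ? = 260, so (1,5) = 54.
The remaining cell in row 1 is (1,2) = 260 − 192 = 68.
Using column 2: 68 + 34 + 40 + 56 + ? → (5,2) = 260 − 198 = 62.
Column 5 must total 260; the given cells sum to 200, so (2,5) = 60.
Row 2 must total 260; the given cells sum to 214, so (2,3) = 46.
From row 5, 260 − (50 + 62 + 36 + 38) gives (5,3) = 74.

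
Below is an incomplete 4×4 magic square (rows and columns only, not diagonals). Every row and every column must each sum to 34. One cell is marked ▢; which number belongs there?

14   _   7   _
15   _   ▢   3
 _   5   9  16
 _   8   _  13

Row 3 needs 34; the known cells sum to 30, so (3,1) = 4.
Column 1 must total 34; the given cells sum to 33, so (4,1) = 1.
Column 4 must total 34; the given cells sum to 32, so (1,4) = 2.
From row 1, 34 − (14 + 7 + 2) gives (1,2) = 11.
The remaining cell in row 4 is (4,3) = 34 − 22 = 12.
Using column 2: 11 + 5 + 8 + ? → (2,2) = 34 − 24 = 10.
Using column 3: 7 + 9 + 12 + ? → (2,3) = 34 − 28 = 6.

6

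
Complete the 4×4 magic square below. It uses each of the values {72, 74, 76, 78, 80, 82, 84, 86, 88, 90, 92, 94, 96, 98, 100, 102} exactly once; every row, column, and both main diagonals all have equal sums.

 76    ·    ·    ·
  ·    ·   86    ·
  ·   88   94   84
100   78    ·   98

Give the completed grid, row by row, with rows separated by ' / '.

76 102 96 74 / 90 80 86 92 / 82 88 94 84 / 100 78 72 98

The 16 entries sum to 1392, so each line sums to 1392/4 = 348.
Using row 3: 88 + 94 + 84 + ? → (3,1) = 348 − 266 = 82.
Row 4 must total 348; the given cells sum to 276, so (4,3) = 72.
Column 1 must total 348; the given cells sum to 258, so (2,1) = 90.
Column 3 needs 348; the known cells sum to 252, so (1,3) = 96.
From main diagonal, 348 − (76 + 94 + 98) gives (2,2) = 80.
Using anti-diagonal: 86 + 88 + 100 + ? → (1,4) = 348 − 274 = 74.
Row 1 needs 348; the known cells sum to 246, so (1,2) = 102.
From row 2, 348 − (90 + 80 + 86) gives (2,4) = 92.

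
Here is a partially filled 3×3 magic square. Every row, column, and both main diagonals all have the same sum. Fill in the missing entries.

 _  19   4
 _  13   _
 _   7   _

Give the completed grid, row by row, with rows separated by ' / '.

Column 2 is already complete: 19 + 13 + 7 = 39, so that is the magic constant.
The remaining cell in row 1 is (1,1) = 39 − 23 = 16.
The remaining cell in main diagonal is (3,3) = 39 − 29 = 10.
Anti-diagonal needs 39; the known cells sum to 17, so (3,1) = 22.
The remaining cell in column 1 is (2,1) = 39 − 38 = 1.
Column 3 needs 39; the known cells sum to 14, so (2,3) = 25.

16 19 4 / 1 13 25 / 22 7 10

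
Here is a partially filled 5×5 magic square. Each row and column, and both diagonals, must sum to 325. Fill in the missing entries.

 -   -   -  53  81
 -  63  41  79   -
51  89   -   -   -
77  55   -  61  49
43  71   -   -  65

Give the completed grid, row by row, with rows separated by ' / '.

Using row 4: 77 + 55 + 61 + 49 + ? → (4,3) = 325 − 242 = 83.
Column 2 needs 325; the known cells sum to 278, so (1,2) = 47.
Anti-diagonal: 81 + 79 + 55 + 43 + ? = 325, so (3,3) = 67.
Main diagonal needs 325; the known cells sum to 256, so (1,1) = 69.
Using row 1: 69 + 47 + 53 + 81 + ? → (1,3) = 325 − 250 = 75.
From column 1, 325 − (69 + 51 + 77 + 43) gives (2,1) = 85.
From column 3, 325 − (75 + 41 + 67 + 83) gives (5,3) = 59.
Row 2 must total 325; the given cells sum to 268, so (2,5) = 57.
The remaining cell in row 5 is (5,4) = 325 − 238 = 87.
The remaining cell in column 4 is (3,4) = 325 − 280 = 45.
The remaining cell in column 5 is (3,5) = 325 − 252 = 73.

69 47 75 53 81 / 85 63 41 79 57 / 51 89 67 45 73 / 77 55 83 61 49 / 43 71 59 87 65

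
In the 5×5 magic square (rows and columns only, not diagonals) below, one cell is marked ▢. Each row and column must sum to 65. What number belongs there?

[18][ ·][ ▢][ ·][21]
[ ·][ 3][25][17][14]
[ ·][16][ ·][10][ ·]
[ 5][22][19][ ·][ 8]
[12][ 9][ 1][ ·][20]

Using row 2: 3 + 25 + 17 + 14 + ? → (2,1) = 65 − 59 = 6.
Row 4 must total 65; the given cells sum to 54, so (4,4) = 11.
Using row 5: 12 + 9 + 1 + 20 + ? → (5,4) = 65 − 42 = 23.
From column 1, 65 − (18 + 6 + 5 + 12) gives (3,1) = 24.
Column 2 must total 65; the given cells sum to 50, so (1,2) = 15.
Using column 4: 17 + 10 + 11 + 23 + ? → (1,4) = 65 − 61 = 4.
Column 5 must total 65; the given cells sum to 63, so (3,5) = 2.
Row 1 must total 65; the given cells sum to 58, so (1,3) = 7.

7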